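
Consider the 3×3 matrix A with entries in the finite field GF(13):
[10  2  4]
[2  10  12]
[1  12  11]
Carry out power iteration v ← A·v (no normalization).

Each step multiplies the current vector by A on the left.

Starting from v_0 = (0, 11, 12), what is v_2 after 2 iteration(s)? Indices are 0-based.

v_2 = (2, 11, 3)

v_0 = (0, 11, 12).
v_1 = A·v_0 = (5, 7, 4).
v_2 = A·v_1 = (2, 11, 3).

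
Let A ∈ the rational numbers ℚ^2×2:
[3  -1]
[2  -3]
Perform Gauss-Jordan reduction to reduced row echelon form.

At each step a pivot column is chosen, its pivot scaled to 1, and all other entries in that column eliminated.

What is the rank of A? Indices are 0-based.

rank = 2

step 1: normalize row 0 (÷3) = (1, -1/3)
  row 1: subtract 2×row0 = (0, -7/3)
step 2: normalize row 1 (÷-7/3) = (0, 1)
  row 0: subtract -1/3×row1 = (1, 0)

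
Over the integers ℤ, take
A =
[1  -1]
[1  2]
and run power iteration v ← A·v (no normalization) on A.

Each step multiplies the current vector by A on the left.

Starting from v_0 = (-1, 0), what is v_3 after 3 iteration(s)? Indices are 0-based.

v_3 = (3, -6)

v_0 = (-1, 0).
v_1 = A·v_0 = (-1, -1).
v_2 = A·v_1 = (0, -3).
v_3 = A·v_2 = (3, -6).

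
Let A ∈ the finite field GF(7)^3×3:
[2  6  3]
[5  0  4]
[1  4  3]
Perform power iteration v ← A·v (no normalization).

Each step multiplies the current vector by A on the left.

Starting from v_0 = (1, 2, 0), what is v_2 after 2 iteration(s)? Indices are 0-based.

v_0 = (1, 2, 0).
v_1 = A·v_0 = (0, 5, 2).
v_2 = A·v_1 = (1, 1, 5).

v_2 = (1, 1, 5)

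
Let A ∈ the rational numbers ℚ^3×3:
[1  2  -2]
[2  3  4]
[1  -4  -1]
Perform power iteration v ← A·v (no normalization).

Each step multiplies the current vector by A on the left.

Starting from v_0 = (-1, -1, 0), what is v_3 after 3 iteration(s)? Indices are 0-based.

v_3 = (-65, -9, 3)

v_0 = (-1, -1, 0).
v_1 = A·v_0 = (-3, -5, 3).
v_2 = A·v_1 = (-19, -9, 14).
v_3 = A·v_2 = (-65, -9, 3).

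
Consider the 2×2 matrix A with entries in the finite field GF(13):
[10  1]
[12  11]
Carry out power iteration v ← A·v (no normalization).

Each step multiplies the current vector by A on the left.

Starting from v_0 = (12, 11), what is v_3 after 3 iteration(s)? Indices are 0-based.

v_0 = (12, 11).
v_1 = A·v_0 = (1, 5).
v_2 = A·v_1 = (2, 2).
v_3 = A·v_2 = (9, 7).

v_3 = (9, 7)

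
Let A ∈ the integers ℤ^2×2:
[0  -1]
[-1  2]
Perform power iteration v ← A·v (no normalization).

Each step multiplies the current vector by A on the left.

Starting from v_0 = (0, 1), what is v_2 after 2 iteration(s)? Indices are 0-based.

v_2 = (-2, 5)

v_0 = (0, 1).
v_1 = A·v_0 = (-1, 2).
v_2 = A·v_1 = (-2, 5).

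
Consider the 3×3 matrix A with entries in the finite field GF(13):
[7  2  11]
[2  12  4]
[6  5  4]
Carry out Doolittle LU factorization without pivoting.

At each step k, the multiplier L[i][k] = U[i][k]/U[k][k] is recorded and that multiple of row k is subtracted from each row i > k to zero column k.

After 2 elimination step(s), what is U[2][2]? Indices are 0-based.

Step 1: pivot at (0,0) is 7.
  row1 ← row1 − (4)·row0  ⇒  L[1][0]=4, U row1=(0, 4, 12)
  row2 ← row2 − (12)·row0  ⇒  L[2][0]=12, U row2=(0, 7, 2)
Step 2: pivot at (1,1) is 4.
  row2 ← row2 − (5)·row1  ⇒  L[2][1]=5, U row2=(0, 0, 7)

U[2][2] = 7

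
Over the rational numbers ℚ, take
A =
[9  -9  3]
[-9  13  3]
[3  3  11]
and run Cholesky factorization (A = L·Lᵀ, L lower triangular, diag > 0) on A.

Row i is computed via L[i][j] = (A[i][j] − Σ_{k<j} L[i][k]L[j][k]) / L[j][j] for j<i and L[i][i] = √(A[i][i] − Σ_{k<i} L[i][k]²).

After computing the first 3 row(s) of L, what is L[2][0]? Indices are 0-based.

L[2][0] = 1

Step 1: L[0][0] = √(9) = 3.
  L[1][0] = (-9) / L[0][0] = -3.
Step 2: L[1][1] = √(4) = 2.
  L[2][0] = (3) / L[0][0] = 1.
  L[2][1] = (6) / L[1][1] = 3.
Step 3: L[2][2] = √(1) = 1.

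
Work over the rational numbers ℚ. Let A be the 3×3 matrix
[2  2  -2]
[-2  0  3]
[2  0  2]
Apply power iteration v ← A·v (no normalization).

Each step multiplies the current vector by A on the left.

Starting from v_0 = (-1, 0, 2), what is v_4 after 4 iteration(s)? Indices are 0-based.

v_0 = (-1, 0, 2).
v_1 = A·v_0 = (-6, 8, 2).
v_2 = A·v_1 = (0, 18, -8).
v_3 = A·v_2 = (52, -24, -16).
v_4 = A·v_3 = (88, -152, 72).

v_4 = (88, -152, 72)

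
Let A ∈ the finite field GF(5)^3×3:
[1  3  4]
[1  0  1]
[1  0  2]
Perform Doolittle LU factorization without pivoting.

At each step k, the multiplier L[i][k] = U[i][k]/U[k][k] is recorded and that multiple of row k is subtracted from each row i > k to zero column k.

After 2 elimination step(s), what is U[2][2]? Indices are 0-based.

k=0: U[0][0]=1
  eliminate (1,0): mult=1, new row 1: (0, 2, 2); set L[1][0]=1
  eliminate (2,0): mult=1, new row 2: (0, 2, 3); set L[2][0]=1
k=1: U[1][1]=2
  eliminate (2,1): mult=1, new row 2: (0, 0, 1); set L[2][1]=1

U[2][2] = 1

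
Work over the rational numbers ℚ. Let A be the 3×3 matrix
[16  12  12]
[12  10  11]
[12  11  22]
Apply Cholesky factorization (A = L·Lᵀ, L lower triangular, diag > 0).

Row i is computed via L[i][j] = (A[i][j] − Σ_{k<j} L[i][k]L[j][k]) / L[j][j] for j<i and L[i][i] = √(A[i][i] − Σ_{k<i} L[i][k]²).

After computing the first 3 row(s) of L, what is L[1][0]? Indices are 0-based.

Step 1: L[0][0] = √(16) = 4.
  L[1][0] = (12) / L[0][0] = 3.
Step 2: L[1][1] = √(1) = 1.
  L[2][0] = (12) / L[0][0] = 3.
  L[2][1] = (2) / L[1][1] = 2.
Step 3: L[2][2] = √(9) = 3.

L[1][0] = 3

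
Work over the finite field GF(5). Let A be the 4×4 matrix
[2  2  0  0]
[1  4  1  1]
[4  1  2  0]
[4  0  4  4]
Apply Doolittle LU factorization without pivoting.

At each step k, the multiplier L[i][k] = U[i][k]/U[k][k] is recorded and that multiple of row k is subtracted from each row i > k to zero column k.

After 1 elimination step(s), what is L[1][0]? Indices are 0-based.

Step 1: pivot at (0,0) is 2.
  row1 ← row1 − (3)·row0  ⇒  L[1][0]=3, U row1=(0, 3, 1, 1)
  row2 ← row2 − (2)·row0  ⇒  L[2][0]=2, U row2=(0, 2, 2, 0)
  row3 ← row3 − (2)·row0  ⇒  L[3][0]=2, U row3=(0, 1, 4, 4)

L[1][0] = 3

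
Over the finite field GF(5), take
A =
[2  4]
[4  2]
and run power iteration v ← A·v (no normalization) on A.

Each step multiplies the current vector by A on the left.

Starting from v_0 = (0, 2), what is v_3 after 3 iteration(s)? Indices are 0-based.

v_3 = (4, 3)

v_0 = (0, 2).
v_1 = A·v_0 = (3, 4).
v_2 = A·v_1 = (2, 0).
v_3 = A·v_2 = (4, 3).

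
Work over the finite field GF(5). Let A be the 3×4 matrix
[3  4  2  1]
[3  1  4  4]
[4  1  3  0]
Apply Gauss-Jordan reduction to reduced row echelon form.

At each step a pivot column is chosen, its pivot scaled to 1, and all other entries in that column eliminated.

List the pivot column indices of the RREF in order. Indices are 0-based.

step 1: normalize row 0 (÷3) = (1, 3, 4, 2)
  row 1: subtract 3×row0 = (0, 2, 2, 3)
  row 2: subtract 4×row0 = (0, 4, 2, 2)
step 2: normalize row 1 (÷2) = (0, 1, 1, 4)
  row 0: subtract 3×row1 = (1, 0, 1, 0)
  row 2: subtract 4×row1 = (0, 0, 3, 1)
step 3: normalize row 2 (÷3) = (0, 0, 1, 2)
  row 0: subtract 1×row2 = (1, 0, 0, 3)
  row 1: subtract 1×row2 = (0, 1, 0, 2)

pivot columns: 0, 1, 2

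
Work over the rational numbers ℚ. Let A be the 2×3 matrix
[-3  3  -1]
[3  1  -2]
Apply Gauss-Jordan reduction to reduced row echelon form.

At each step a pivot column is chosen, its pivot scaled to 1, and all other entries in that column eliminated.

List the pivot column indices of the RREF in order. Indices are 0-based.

step 1: normalize row 0 (÷-3) = (1, -1, 1/3)
  row 1: subtract 3×row0 = (0, 4, -3)
step 2: normalize row 1 (÷4) = (0, 1, -3/4)
  row 0: subtract -1×row1 = (1, 0, -5/12)

pivot columns: 0, 1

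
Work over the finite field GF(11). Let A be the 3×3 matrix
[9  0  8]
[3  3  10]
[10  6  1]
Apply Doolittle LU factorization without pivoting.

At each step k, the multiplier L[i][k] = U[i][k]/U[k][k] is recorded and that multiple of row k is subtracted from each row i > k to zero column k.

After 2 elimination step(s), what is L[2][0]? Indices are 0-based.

k=0: U[0][0]=9
  eliminate (1,0): mult=4, new row 1: (0, 3, 0); set L[1][0]=4
  eliminate (2,0): mult=6, new row 2: (0, 6, 8); set L[2][0]=6
k=1: U[1][1]=3
  eliminate (2,1): mult=2, new row 2: (0, 0, 8); set L[2][1]=2

L[2][0] = 6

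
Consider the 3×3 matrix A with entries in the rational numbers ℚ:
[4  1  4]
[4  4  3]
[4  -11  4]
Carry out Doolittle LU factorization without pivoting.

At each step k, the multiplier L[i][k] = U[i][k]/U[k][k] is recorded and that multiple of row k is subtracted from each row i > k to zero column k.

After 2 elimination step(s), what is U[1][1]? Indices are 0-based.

U[1][1] = 3

k=0: U[0][0]=4
  eliminate (1,0): mult=1, new row 1: (0, 3, -1); set L[1][0]=1
  eliminate (2,0): mult=1, new row 2: (0, -12, 0); set L[2][0]=1
k=1: U[1][1]=3
  eliminate (2,1): mult=-4, new row 2: (0, 0, -4); set L[2][1]=-4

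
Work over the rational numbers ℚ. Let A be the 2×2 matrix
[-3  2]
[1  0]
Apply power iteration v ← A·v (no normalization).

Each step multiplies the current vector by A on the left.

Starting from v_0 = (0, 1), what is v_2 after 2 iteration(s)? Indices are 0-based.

v_2 = (-6, 2)

v_0 = (0, 1).
v_1 = A·v_0 = (2, 0).
v_2 = A·v_1 = (-6, 2).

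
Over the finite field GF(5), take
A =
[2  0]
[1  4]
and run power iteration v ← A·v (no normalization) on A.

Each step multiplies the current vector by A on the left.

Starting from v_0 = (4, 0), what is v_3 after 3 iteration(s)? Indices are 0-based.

v_3 = (2, 2)

v_0 = (4, 0).
v_1 = A·v_0 = (3, 4).
v_2 = A·v_1 = (1, 4).
v_3 = A·v_2 = (2, 2).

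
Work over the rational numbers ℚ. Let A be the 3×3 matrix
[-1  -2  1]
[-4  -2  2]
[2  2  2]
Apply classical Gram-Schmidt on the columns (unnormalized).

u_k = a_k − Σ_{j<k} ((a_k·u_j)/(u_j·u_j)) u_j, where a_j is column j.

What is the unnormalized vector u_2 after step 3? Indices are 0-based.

u_2 = (10/7, 5/7, 15/7)

Step 1: u_0 = a_0 = (-1, -4, 2).
Step 2: u_1 = a_1 − (2/3)·u_0 = (-4/3, 2/3, 2/3).
Step 3: u_2 = a_2 − (-5/21)·u_0 − (1/2)·u_1 = (10/7, 5/7, 15/7).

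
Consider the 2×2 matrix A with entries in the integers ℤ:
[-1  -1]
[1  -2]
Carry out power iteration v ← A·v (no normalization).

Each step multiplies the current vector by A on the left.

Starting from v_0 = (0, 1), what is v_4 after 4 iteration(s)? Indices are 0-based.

v_0 = (0, 1).
v_1 = A·v_0 = (-1, -2).
v_2 = A·v_1 = (3, 3).
v_3 = A·v_2 = (-6, -3).
v_4 = A·v_3 = (9, 0).

v_4 = (9, 0)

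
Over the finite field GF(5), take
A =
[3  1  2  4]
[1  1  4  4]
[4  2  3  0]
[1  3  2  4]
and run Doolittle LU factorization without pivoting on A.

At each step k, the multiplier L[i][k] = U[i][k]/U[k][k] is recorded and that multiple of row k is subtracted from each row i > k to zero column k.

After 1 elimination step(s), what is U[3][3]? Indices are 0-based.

Step 1: pivot at (0,0) is 3.
  row1 ← row1 − (2)·row0  ⇒  L[1][0]=2, U row1=(0, 4, 0, 1)
  row2 ← row2 − (3)·row0  ⇒  L[2][0]=3, U row2=(0, 4, 2, 3)
  row3 ← row3 − (2)·row0  ⇒  L[3][0]=2, U row3=(0, 1, 3, 1)

U[3][3] = 1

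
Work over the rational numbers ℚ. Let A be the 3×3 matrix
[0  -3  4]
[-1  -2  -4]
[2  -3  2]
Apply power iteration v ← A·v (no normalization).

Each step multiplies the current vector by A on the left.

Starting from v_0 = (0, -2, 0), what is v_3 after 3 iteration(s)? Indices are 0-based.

v_0 = (0, -2, 0).
v_1 = A·v_0 = (6, 4, 6).
v_2 = A·v_1 = (12, -38, 12).
v_3 = A·v_2 = (162, 16, 162).

v_3 = (162, 16, 162)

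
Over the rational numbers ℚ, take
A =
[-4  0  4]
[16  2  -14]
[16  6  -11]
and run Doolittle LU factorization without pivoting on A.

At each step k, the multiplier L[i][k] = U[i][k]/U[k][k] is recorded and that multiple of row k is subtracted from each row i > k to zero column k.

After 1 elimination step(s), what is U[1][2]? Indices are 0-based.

[col 0] pivot -4
  R1 -= -4*R0 → (0, 2, 2)  (L[1][0] := -4)
  R2 -= -4*R0 → (0, 6, 5)  (L[2][0] := -4)

U[1][2] = 2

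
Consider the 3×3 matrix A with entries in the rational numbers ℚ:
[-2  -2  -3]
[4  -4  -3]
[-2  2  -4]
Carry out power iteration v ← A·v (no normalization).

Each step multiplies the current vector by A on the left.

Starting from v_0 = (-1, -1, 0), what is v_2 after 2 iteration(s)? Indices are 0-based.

v_2 = (-8, 16, -8)

v_0 = (-1, -1, 0).
v_1 = A·v_0 = (4, 0, 0).
v_2 = A·v_1 = (-8, 16, -8).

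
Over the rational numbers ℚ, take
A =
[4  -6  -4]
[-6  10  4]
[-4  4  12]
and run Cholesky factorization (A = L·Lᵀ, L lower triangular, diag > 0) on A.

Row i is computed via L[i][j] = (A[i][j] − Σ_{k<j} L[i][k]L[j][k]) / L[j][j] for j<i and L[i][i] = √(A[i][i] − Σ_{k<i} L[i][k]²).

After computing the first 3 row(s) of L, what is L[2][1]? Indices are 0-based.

L[2][1] = -2

Step 1: L[0][0] = √(4) = 2.
  L[1][0] = (-6) / L[0][0] = -3.
Step 2: L[1][1] = √(1) = 1.
  L[2][0] = (-4) / L[0][0] = -2.
  L[2][1] = (-2) / L[1][1] = -2.
Step 3: L[2][2] = √(4) = 2.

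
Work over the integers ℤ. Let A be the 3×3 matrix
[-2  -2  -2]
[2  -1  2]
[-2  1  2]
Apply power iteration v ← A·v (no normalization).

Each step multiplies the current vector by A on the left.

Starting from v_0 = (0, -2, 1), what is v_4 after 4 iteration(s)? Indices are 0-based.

v_4 = (-48, 120, -24)

v_0 = (0, -2, 1).
v_1 = A·v_0 = (2, 4, 0).
v_2 = A·v_1 = (-12, 0, 0).
v_3 = A·v_2 = (24, -24, 24).
v_4 = A·v_3 = (-48, 120, -24).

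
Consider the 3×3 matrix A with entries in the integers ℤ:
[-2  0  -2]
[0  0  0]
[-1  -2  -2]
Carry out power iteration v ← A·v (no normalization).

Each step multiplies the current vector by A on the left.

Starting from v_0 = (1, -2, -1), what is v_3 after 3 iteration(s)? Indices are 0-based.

v_0 = (1, -2, -1).
v_1 = A·v_0 = (0, 0, 5).
v_2 = A·v_1 = (-10, 0, -10).
v_3 = A·v_2 = (40, 0, 30).

v_3 = (40, 0, 30)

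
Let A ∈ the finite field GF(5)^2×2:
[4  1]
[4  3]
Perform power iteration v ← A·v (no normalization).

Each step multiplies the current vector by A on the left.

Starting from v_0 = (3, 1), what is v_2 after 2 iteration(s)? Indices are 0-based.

v_0 = (3, 1).
v_1 = A·v_0 = (3, 0).
v_2 = A·v_1 = (2, 2).

v_2 = (2, 2)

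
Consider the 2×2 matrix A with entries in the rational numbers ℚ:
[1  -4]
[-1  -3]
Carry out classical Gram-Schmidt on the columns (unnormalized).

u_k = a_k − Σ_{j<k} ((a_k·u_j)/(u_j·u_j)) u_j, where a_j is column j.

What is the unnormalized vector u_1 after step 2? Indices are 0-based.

u_1 = (-7/2, -7/2)

Step 1: u_0 = a_0 = (1, -1).
Step 2: u_1 = a_1 − (-1/2)·u_0 = (-7/2, -7/2).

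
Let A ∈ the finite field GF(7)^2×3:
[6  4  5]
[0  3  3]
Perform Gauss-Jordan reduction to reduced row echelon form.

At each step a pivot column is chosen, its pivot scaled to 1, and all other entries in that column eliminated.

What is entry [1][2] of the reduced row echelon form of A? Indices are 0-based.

pivot(0,0)=6: scale R0 → (1, 3, 2)
pivot(1,1)=3: scale R1 → (0, 1, 1)
  clear (0,1): R0 −= (3)R1 → (1, 0, 6)

M[1][2] = 1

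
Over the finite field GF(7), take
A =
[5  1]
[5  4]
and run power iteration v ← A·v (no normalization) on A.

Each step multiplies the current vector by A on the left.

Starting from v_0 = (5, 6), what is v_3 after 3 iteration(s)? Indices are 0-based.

v_3 = (6, 2)

v_0 = (5, 6).
v_1 = A·v_0 = (3, 0).
v_2 = A·v_1 = (1, 1).
v_3 = A·v_2 = (6, 2).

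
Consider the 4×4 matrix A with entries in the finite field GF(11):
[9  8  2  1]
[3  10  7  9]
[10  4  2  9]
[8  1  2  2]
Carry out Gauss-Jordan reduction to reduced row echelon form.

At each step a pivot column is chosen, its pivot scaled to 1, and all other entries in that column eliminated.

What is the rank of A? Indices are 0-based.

step 1: normalize row 0 (÷9) = (1, 7, 10, 5)
  row 1: subtract 3×row0 = (0, 0, 10, 5)
  row 2: subtract 10×row0 = (0, 0, 1, 3)
  row 3: subtract 8×row0 = (0, 0, 10, 6)
skip col 1 (zero from row 1)
step 2: normalize row 1 (÷10) = (0, 0, 1, 6)
  row 0: subtract 10×row1 = (1, 7, 0, 0)
  row 2: subtract 1×row1 = (0, 0, 0, 8)
  row 3: subtract 10×row1 = (0, 0, 0, 1)
step 3: normalize row 2 (÷8) = (0, 0, 0, 1)
  row 1: subtract 6×row2 = (0, 0, 1, 0)
  row 3: subtract 1×row2 = (0, 0, 0, 0)

rank = 3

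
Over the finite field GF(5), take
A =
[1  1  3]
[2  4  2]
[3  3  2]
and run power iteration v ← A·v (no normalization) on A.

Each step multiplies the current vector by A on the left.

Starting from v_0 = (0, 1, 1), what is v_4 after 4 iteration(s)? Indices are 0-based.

v_0 = (0, 1, 1).
v_1 = A·v_0 = (4, 1, 0).
v_2 = A·v_1 = (0, 2, 0).
v_3 = A·v_2 = (2, 3, 1).
v_4 = A·v_3 = (3, 3, 2).

v_4 = (3, 3, 2)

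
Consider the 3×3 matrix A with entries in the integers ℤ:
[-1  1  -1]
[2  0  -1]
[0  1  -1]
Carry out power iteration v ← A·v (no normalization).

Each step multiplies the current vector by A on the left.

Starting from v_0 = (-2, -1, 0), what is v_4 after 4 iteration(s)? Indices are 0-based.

v_4 = (-21, 14, -11)

v_0 = (-2, -1, 0).
v_1 = A·v_0 = (1, -4, -1).
v_2 = A·v_1 = (-4, 3, -3).
v_3 = A·v_2 = (10, -5, 6).
v_4 = A·v_3 = (-21, 14, -11).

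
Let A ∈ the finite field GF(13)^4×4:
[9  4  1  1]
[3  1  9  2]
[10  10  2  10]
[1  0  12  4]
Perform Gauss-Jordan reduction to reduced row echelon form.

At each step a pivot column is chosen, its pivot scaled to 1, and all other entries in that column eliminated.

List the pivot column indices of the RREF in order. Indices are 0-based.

pivot columns: 0, 1, 2, 3

step 1: normalize row 0 (÷9) = (1, 12, 3, 3)
  row 1: subtract 3×row0 = (0, 4, 0, 6)
  row 2: subtract 10×row0 = (0, 7, 11, 6)
  row 3: subtract 1×row0 = (0, 1, 9, 1)
step 2: normalize row 1 (÷4) = (0, 1, 0, 8)
  row 0: subtract 12×row1 = (1, 0, 3, 11)
  row 2: subtract 7×row1 = (0, 0, 11, 2)
  row 3: subtract 1×row1 = (0, 0, 9, 6)
step 3: normalize row 2 (÷11) = (0, 0, 1, 12)
  row 0: subtract 3×row2 = (1, 0, 0, 1)
  row 3: subtract 9×row2 = (0, 0, 0, 2)
step 4: normalize row 3 (÷2) = (0, 0, 0, 1)
  row 0: subtract 1×row3 = (1, 0, 0, 0)
  row 1: subtract 8×row3 = (0, 1, 0, 0)
  row 2: subtract 12×row3 = (0, 0, 1, 0)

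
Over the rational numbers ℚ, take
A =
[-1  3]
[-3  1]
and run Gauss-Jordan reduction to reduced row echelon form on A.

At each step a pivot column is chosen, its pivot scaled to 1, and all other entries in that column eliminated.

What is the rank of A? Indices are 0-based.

step 1: normalize row 0 (÷-1) = (1, -3)
  row 1: subtract -3×row0 = (0, -8)
step 2: normalize row 1 (÷-8) = (0, 1)
  row 0: subtract -3×row1 = (1, 0)

rank = 2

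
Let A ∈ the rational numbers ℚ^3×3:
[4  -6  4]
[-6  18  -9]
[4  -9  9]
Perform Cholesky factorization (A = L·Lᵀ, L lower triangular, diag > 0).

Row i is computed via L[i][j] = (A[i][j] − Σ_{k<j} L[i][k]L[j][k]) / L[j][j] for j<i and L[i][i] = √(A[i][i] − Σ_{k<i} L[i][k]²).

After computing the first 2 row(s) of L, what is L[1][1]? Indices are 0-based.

Step 1: L[0][0] = √(4) = 2.
  L[1][0] = (-6) / L[0][0] = -3.
Step 2: L[1][1] = √(9) = 3.

L[1][1] = 3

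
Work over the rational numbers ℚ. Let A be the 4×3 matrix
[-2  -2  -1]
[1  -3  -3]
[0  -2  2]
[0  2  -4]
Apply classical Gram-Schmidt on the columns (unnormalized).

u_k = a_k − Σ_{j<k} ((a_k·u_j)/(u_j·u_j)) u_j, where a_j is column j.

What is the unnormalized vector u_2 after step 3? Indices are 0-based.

u_2 = (-19/13, -38/13, 25/13, -51/13)

Step 1: u_0 = a_0 = (-2, 1, 0, 0).
Step 2: u_1 = a_1 − (1/5)·u_0 = (-8/5, -16/5, -2, 2).
Step 3: u_2 = a_2 − (-1/5)·u_0 − (-1/26)·u_1 = (-19/13, -38/13, 25/13, -51/13).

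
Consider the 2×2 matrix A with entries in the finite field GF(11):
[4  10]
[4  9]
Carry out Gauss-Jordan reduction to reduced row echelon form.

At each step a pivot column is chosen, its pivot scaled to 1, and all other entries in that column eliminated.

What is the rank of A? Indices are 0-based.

[1] R0 /= 4  ⇒  (1, 8)
     R1 -= 4·R0  ⇒  (0, 10)
[2] R1 /= 10  ⇒  (0, 1)
     R0 -= 8·R1  ⇒  (1, 0)

rank = 2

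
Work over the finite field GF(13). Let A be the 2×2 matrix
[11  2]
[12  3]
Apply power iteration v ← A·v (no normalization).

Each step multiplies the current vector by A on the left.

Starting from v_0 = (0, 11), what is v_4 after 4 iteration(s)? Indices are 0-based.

v_0 = (0, 11).
v_1 = A·v_0 = (9, 7).
v_2 = A·v_1 = (9, 12).
v_3 = A·v_2 = (6, 1).
v_4 = A·v_3 = (3, 10).

v_4 = (3, 10)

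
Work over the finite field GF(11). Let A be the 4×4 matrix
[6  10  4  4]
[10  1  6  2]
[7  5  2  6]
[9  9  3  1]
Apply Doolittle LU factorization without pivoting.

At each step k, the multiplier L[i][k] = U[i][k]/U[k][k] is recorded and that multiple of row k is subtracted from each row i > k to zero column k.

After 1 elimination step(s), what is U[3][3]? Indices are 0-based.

k=0: U[0][0]=6
  eliminate (1,0): mult=9, new row 1: (0, 10, 3, 10); set L[1][0]=9
  eliminate (2,0): mult=3, new row 2: (0, 8, 1, 5); set L[2][0]=3
  eliminate (3,0): mult=7, new row 3: (0, 5, 8, 6); set L[3][0]=7

U[3][3] = 6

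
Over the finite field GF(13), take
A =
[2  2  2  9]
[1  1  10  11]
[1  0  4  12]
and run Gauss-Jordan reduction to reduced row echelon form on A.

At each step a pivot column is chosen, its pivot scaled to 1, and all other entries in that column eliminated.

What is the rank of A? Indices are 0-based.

[1] R0 /= 2  ⇒  (1, 1, 1, 11)
     R1 -= 1·R0  ⇒  (0, 0, 9, 0)
     R2 -= 1·R0  ⇒  (0, 12, 3, 1)
[2] R1 <-> R2
[2] R1 /= 12  ⇒  (0, 1, 10, 12)
     R0 -= 1·R1  ⇒  (1, 0, 4, 12)
[3] R2 /= 9  ⇒  (0, 0, 1, 0)
     R0 -= 4·R2  ⇒  (1, 0, 0, 12)
     R1 -= 10·R2  ⇒  (0, 1, 0, 12)

rank = 3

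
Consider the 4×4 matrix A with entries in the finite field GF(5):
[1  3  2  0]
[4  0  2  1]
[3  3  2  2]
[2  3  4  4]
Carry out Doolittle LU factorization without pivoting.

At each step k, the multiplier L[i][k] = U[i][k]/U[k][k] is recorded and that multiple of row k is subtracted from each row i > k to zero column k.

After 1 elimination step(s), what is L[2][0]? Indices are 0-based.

L[2][0] = 3

k=0: U[0][0]=1
  eliminate (1,0): mult=4, new row 1: (0, 3, 4, 1); set L[1][0]=4
  eliminate (2,0): mult=3, new row 2: (0, 4, 1, 2); set L[2][0]=3
  eliminate (3,0): mult=2, new row 3: (0, 2, 0, 4); set L[3][0]=2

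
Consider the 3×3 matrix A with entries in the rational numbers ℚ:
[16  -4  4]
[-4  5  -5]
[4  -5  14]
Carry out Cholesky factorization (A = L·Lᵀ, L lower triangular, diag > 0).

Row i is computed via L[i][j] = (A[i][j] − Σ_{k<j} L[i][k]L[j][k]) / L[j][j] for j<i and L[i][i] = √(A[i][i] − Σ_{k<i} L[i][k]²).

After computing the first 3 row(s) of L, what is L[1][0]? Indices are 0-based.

Step 1: L[0][0] = √(16) = 4.
  L[1][0] = (-4) / L[0][0] = -1.
Step 2: L[1][1] = √(4) = 2.
  L[2][0] = (4) / L[0][0] = 1.
  L[2][1] = (-4) / L[1][1] = -2.
Step 3: L[2][2] = √(9) = 3.

L[1][0] = -1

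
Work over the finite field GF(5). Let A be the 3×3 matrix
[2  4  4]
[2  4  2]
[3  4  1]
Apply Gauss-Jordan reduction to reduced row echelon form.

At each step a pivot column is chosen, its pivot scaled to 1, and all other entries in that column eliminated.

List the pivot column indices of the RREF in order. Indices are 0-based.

[1] R0 /= 2  ⇒  (1, 2, 2)
     R1 -= 2·R0  ⇒  (0, 0, 3)
     R2 -= 3·R0  ⇒  (0, 3, 0)
[2] R1 <-> R2
[2] R1 /= 3  ⇒  (0, 1, 0)
     R0 -= 2·R1  ⇒  (1, 0, 2)
[3] R2 /= 3  ⇒  (0, 0, 1)
     R0 -= 2·R2  ⇒  (1, 0, 0)

pivot columns: 0, 1, 2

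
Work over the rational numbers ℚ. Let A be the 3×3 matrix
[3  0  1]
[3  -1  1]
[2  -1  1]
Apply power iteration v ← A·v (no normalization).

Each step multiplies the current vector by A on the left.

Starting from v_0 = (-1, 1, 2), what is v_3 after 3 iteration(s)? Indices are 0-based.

v_0 = (-1, 1, 2).
v_1 = A·v_0 = (-1, -2, -1).
v_2 = A·v_1 = (-4, -2, -1).
v_3 = A·v_2 = (-13, -11, -7).

v_3 = (-13, -11, -7)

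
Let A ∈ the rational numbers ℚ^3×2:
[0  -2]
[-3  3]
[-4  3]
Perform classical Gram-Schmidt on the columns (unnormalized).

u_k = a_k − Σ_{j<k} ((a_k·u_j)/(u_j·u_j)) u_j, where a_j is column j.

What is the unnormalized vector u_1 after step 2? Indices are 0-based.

Step 1: u_0 = a_0 = (0, -3, -4).
Step 2: u_1 = a_1 − (-21/25)·u_0 = (-2, 12/25, -9/25).

u_1 = (-2, 12/25, -9/25)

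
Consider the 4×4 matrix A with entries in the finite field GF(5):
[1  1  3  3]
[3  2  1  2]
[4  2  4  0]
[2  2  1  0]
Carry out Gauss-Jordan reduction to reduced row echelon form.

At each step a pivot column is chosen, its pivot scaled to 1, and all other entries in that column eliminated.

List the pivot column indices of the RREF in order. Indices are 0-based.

step 1: normalize row 0 (÷1) = (1, 1, 3, 3)
  row 1: subtract 3×row0 = (0, 4, 2, 3)
  row 2: subtract 4×row0 = (0, 3, 2, 3)
  row 3: subtract 2×row0 = (0, 0, 0, 4)
step 2: normalize row 1 (÷4) = (0, 1, 3, 2)
  row 0: subtract 1×row1 = (1, 0, 0, 1)
  row 2: subtract 3×row1 = (0, 0, 3, 2)
step 3: normalize row 2 (÷3) = (0, 0, 1, 4)
  row 1: subtract 3×row2 = (0, 1, 0, 0)
step 4: normalize row 3 (÷4) = (0, 0, 0, 1)
  row 0: subtract 1×row3 = (1, 0, 0, 0)
  row 2: subtract 4×row3 = (0, 0, 1, 0)

pivot columns: 0, 1, 2, 3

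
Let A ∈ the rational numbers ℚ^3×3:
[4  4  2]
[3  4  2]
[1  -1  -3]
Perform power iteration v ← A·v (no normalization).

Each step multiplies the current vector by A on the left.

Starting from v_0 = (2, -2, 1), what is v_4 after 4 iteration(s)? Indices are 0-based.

v_0 = (2, -2, 1).
v_1 = A·v_0 = (2, 0, 1).
v_2 = A·v_1 = (10, 8, -1).
v_3 = A·v_2 = (70, 60, 5).
v_4 = A·v_3 = (530, 460, -5).

v_4 = (530, 460, -5)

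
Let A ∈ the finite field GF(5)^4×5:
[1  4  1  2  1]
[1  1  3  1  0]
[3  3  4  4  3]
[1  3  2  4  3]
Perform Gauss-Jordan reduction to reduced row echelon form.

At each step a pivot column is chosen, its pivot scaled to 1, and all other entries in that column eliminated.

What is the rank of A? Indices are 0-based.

step 1: normalize row 0 (÷1) = (1, 4, 1, 2, 1)
  row 1: subtract 1×row0 = (0, 2, 2, 4, 4)
  row 2: subtract 3×row0 = (0, 1, 1, 3, 0)
  row 3: subtract 1×row0 = (0, 4, 1, 2, 2)
step 2: normalize row 1 (÷2) = (0, 1, 1, 2, 2)
  row 0: subtract 4×row1 = (1, 0, 2, 4, 3)
  row 2: subtract 1×row1 = (0, 0, 0, 1, 3)
  row 3: subtract 4×row1 = (0, 0, 2, 4, 4)
step 3: exchange rows 2,3
step 3: normalize row 2 (÷2) = (0, 0, 1, 2, 2)
  row 0: subtract 2×row2 = (1, 0, 0, 0, 4)
  row 1: subtract 1×row2 = (0, 1, 0, 0, 0)
step 4: normalize row 3 (÷1) = (0, 0, 0, 1, 3)
  row 2: subtract 2×row3 = (0, 0, 1, 0, 1)

rank = 4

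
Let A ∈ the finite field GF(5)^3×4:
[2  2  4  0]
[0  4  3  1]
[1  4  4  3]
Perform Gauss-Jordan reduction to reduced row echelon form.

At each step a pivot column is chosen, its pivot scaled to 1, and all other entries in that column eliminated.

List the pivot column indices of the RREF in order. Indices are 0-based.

[1] R0 /= 2  ⇒  (1, 1, 2, 0)
     R2 -= 1·R0  ⇒  (0, 3, 2, 3)
[2] R1 /= 4  ⇒  (0, 1, 2, 4)
     R0 -= 1·R1  ⇒  (1, 0, 0, 1)
     R2 -= 3·R1  ⇒  (0, 0, 1, 1)
[3] R2 /= 1  ⇒  (0, 0, 1, 1)
     R1 -= 2·R2  ⇒  (0, 1, 0, 2)

pivot columns: 0, 1, 2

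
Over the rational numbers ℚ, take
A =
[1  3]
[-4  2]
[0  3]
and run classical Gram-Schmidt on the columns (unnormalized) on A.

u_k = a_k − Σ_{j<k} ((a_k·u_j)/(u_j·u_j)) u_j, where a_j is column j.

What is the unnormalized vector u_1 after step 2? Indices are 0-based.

Step 1: u_0 = a_0 = (1, -4, 0).
Step 2: u_1 = a_1 − (-5/17)·u_0 = (56/17, 14/17, 3).

u_1 = (56/17, 14/17, 3)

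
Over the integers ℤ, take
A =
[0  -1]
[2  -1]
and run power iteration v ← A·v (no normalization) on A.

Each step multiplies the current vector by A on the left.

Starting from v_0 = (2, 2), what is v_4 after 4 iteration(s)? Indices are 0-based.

v_4 = (-2, 10)

v_0 = (2, 2).
v_1 = A·v_0 = (-2, 2).
v_2 = A·v_1 = (-2, -6).
v_3 = A·v_2 = (6, 2).
v_4 = A·v_3 = (-2, 10).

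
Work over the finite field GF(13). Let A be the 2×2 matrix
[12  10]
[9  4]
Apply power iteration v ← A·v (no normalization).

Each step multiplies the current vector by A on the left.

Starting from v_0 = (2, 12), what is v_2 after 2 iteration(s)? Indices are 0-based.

v_2 = (9, 0)

v_0 = (2, 12).
v_1 = A·v_0 = (1, 1).
v_2 = A·v_1 = (9, 0).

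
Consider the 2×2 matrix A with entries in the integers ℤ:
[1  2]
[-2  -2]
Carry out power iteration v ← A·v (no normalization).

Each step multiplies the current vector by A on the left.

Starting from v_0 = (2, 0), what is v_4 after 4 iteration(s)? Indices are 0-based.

v_4 = (10, -12)

v_0 = (2, 0).
v_1 = A·v_0 = (2, -4).
v_2 = A·v_1 = (-6, 4).
v_3 = A·v_2 = (2, 4).
v_4 = A·v_3 = (10, -12).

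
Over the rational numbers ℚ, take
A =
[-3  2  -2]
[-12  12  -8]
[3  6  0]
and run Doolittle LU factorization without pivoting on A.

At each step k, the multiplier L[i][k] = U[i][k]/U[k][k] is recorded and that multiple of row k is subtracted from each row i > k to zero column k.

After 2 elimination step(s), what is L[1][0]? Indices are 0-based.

k=0: U[0][0]=-3
  eliminate (1,0): mult=4, new row 1: (0, 4, 0); set L[1][0]=4
  eliminate (2,0): mult=-1, new row 2: (0, 8, -2); set L[2][0]=-1
k=1: U[1][1]=4
  eliminate (2,1): mult=2, new row 2: (0, 0, -2); set L[2][1]=2

L[1][0] = 4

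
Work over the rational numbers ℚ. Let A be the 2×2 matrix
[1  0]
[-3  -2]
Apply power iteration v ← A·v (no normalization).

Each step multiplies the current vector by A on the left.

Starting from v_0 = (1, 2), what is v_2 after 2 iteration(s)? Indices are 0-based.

v_2 = (1, 11)

v_0 = (1, 2).
v_1 = A·v_0 = (1, -7).
v_2 = A·v_1 = (1, 11).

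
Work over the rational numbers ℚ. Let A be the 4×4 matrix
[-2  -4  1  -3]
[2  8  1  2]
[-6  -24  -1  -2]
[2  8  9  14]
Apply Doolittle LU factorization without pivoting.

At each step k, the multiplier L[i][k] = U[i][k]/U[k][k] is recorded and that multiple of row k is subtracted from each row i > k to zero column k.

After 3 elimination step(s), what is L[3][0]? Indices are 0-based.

L[3][0] = -1

Step 1: pivot at (0,0) is -2.
  row1 ← row1 − (-1)·row0  ⇒  L[1][0]=-1, U row1=(0, 4, 2, -1)
  row2 ← row2 − (3)·row0  ⇒  L[2][0]=3, U row2=(0, -12, -4, 7)
  row3 ← row3 − (-1)·row0  ⇒  L[3][0]=-1, U row3=(0, 4, 10, 11)
Step 2: pivot at (1,1) is 4.
  row2 ← row2 − (-3)·row1  ⇒  L[2][1]=-3, U row2=(0, 0, 2, 4)
  row3 ← row3 − (1)·row1  ⇒  L[3][1]=1, U row3=(0, 0, 8, 12)
Step 3: pivot at (2,2) is 2.
  row3 ← row3 − (4)·row2  ⇒  L[3][2]=4, U row3=(0, 0, 0, -4)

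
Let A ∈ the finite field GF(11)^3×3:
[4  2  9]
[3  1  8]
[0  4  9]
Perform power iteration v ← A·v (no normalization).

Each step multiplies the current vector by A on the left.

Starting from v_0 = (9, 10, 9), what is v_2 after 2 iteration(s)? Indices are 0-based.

v_2 = (7, 3, 7)

v_0 = (9, 10, 9).
v_1 = A·v_0 = (5, 10, 0).
v_2 = A·v_1 = (7, 3, 7).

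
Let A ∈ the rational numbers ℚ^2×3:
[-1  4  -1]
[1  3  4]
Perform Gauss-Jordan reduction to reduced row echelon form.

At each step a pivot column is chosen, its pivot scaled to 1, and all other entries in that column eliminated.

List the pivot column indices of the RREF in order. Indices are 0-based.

pivot(0,0)=-1: scale R0 → (1, -4, 1)
  clear (1,0): R1 −= (1)R0 → (0, 7, 3)
pivot(1,1)=7: scale R1 → (0, 1, 3/7)
  clear (0,1): R0 −= (-4)R1 → (1, 0, 19/7)

pivot columns: 0, 1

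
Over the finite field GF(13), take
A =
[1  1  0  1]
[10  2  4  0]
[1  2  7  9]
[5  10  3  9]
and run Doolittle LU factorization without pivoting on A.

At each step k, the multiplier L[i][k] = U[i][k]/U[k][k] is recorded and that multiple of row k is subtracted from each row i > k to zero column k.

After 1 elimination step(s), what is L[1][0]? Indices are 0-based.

k=0: U[0][0]=1
  eliminate (1,0): mult=10, new row 1: (0, 5, 4, 3); set L[1][0]=10
  eliminate (2,0): mult=1, new row 2: (0, 1, 7, 8); set L[2][0]=1
  eliminate (3,0): mult=5, new row 3: (0, 5, 3, 4); set L[3][0]=5

L[1][0] = 10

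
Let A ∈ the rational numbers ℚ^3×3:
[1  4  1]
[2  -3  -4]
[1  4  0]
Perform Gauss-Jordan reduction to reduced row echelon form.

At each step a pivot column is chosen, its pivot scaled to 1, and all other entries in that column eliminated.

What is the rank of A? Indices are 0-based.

rank = 3

step 1: normalize row 0 (÷1) = (1, 4, 1)
  row 1: subtract 2×row0 = (0, -11, -6)
  row 2: subtract 1×row0 = (0, 0, -1)
step 2: normalize row 1 (÷-11) = (0, 1, 6/11)
  row 0: subtract 4×row1 = (1, 0, -13/11)
step 3: normalize row 2 (÷-1) = (0, 0, 1)
  row 0: subtract -13/11×row2 = (1, 0, 0)
  row 1: subtract 6/11×row2 = (0, 1, 0)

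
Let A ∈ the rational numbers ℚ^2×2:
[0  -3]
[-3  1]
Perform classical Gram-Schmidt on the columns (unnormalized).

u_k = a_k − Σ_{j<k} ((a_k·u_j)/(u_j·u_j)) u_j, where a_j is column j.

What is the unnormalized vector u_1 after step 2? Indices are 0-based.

u_1 = (-3, 0)

Step 1: u_0 = a_0 = (0, -3).
Step 2: u_1 = a_1 − (-1/3)·u_0 = (-3, 0).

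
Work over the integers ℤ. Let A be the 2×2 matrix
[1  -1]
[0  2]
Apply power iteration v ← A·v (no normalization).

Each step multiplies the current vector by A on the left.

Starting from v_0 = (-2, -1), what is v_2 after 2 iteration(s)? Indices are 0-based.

v_0 = (-2, -1).
v_1 = A·v_0 = (-1, -2).
v_2 = A·v_1 = (1, -4).

v_2 = (1, -4)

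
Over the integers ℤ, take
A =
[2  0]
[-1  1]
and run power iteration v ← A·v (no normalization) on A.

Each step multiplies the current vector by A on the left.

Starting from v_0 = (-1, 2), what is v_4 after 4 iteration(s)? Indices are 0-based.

v_4 = (-16, 17)

v_0 = (-1, 2).
v_1 = A·v_0 = (-2, 3).
v_2 = A·v_1 = (-4, 5).
v_3 = A·v_2 = (-8, 9).
v_4 = A·v_3 = (-16, 17).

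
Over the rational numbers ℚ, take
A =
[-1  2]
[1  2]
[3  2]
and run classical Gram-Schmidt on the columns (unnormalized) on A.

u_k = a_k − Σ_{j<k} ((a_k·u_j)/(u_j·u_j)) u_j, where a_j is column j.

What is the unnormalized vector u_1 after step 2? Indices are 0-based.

Step 1: u_0 = a_0 = (-1, 1, 3).
Step 2: u_1 = a_1 − (6/11)·u_0 = (28/11, 16/11, 4/11).

u_1 = (28/11, 16/11, 4/11)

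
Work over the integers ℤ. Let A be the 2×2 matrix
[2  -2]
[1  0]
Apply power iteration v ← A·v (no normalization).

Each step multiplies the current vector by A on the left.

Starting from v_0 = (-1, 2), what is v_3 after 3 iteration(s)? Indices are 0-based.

v_0 = (-1, 2).
v_1 = A·v_0 = (-6, -1).
v_2 = A·v_1 = (-10, -6).
v_3 = A·v_2 = (-8, -10).

v_3 = (-8, -10)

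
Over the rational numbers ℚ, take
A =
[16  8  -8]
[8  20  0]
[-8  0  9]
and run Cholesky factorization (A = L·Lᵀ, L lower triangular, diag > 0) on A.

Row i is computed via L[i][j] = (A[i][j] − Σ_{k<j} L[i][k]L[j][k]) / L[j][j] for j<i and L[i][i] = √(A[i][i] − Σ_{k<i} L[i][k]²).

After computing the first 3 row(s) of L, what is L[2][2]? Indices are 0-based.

L[2][2] = 2

Step 1: L[0][0] = √(16) = 4.
  L[1][0] = (8) / L[0][0] = 2.
Step 2: L[1][1] = √(16) = 4.
  L[2][0] = (-8) / L[0][0] = -2.
  L[2][1] = (4) / L[1][1] = 1.
Step 3: L[2][2] = √(4) = 2.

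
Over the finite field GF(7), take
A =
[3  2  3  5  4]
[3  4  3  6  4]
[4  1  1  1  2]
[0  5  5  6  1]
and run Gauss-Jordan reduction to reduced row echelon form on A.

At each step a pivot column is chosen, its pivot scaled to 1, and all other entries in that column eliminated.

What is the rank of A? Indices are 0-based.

rank = 4

step 1: normalize row 0 (÷3) = (1, 3, 1, 4, 6)
  row 1: subtract 3×row0 = (0, 2, 0, 1, 0)
  row 2: subtract 4×row0 = (0, 3, 4, 6, 6)
step 2: normalize row 1 (÷2) = (0, 1, 0, 4, 0)
  row 0: subtract 3×row1 = (1, 0, 1, 6, 6)
  row 2: subtract 3×row1 = (0, 0, 4, 1, 6)
  row 3: subtract 5×row1 = (0, 0, 5, 0, 1)
step 3: normalize row 2 (÷4) = (0, 0, 1, 2, 5)
  row 0: subtract 1×row2 = (1, 0, 0, 4, 1)
  row 3: subtract 5×row2 = (0, 0, 0, 4, 4)
step 4: normalize row 3 (÷4) = (0, 0, 0, 1, 1)
  row 0: subtract 4×row3 = (1, 0, 0, 0, 4)
  row 1: subtract 4×row3 = (0, 1, 0, 0, 3)
  row 2: subtract 2×row3 = (0, 0, 1, 0, 3)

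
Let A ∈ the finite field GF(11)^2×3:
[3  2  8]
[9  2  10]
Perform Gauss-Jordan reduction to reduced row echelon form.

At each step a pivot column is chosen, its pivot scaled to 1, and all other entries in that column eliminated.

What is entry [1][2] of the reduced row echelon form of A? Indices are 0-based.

M[1][2] = 9

pivot(0,0)=3: scale R0 → (1, 8, 10)
  clear (1,0): R1 −= (9)R0 → (0, 7, 8)
pivot(1,1)=7: scale R1 → (0, 1, 9)
  clear (0,1): R0 −= (8)R1 → (1, 0, 4)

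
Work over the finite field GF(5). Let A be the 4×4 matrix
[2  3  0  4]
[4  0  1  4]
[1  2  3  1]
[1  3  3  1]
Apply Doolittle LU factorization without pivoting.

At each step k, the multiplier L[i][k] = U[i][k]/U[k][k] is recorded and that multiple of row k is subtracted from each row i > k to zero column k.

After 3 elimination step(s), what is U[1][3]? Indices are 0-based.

Step 1: pivot at (0,0) is 2.
  row1 ← row1 − (2)·row0  ⇒  L[1][0]=2, U row1=(0, 4, 1, 1)
  row2 ← row2 − (3)·row0  ⇒  L[2][0]=3, U row2=(0, 3, 3, 4)
  row3 ← row3 − (3)·row0  ⇒  L[3][0]=3, U row3=(0, 4, 3, 4)
Step 2: pivot at (1,1) is 4.
  row2 ← row2 − (2)·row1  ⇒  L[2][1]=2, U row2=(0, 0, 1, 2)
  row3 ← row3 − (1)·row1  ⇒  L[3][1]=1, U row3=(0, 0, 2, 3)
Step 3: pivot at (2,2) is 1.
  row3 ← row3 − (2)·row2  ⇒  L[3][2]=2, U row3=(0, 0, 0, 4)

U[1][3] = 1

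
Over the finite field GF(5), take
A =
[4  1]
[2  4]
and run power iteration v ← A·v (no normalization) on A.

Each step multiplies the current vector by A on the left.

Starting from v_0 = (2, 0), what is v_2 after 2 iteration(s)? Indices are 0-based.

v_2 = (1, 2)

v_0 = (2, 0).
v_1 = A·v_0 = (3, 4).
v_2 = A·v_1 = (1, 2).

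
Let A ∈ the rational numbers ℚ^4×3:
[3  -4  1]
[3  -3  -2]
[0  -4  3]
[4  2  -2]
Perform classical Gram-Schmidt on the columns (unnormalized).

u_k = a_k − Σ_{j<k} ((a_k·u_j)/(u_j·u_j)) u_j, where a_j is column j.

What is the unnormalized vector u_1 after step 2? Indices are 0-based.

u_1 = (-97/34, -63/34, -4, 60/17)

Step 1: u_0 = a_0 = (3, 3, 0, 4).
Step 2: u_1 = a_1 − (-13/34)·u_0 = (-97/34, -63/34, -4, 60/17).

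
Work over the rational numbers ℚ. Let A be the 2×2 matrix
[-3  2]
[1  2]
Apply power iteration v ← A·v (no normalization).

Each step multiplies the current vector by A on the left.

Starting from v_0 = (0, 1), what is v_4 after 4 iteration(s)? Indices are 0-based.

v_0 = (0, 1).
v_1 = A·v_0 = (2, 2).
v_2 = A·v_1 = (-2, 6).
v_3 = A·v_2 = (18, 10).
v_4 = A·v_3 = (-34, 38).

v_4 = (-34, 38)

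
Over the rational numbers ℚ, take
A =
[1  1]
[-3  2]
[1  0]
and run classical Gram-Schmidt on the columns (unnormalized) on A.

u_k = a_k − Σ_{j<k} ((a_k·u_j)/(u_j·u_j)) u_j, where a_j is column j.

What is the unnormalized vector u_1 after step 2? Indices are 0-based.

u_1 = (16/11, 7/11, 5/11)

Step 1: u_0 = a_0 = (1, -3, 1).
Step 2: u_1 = a_1 − (-5/11)·u_0 = (16/11, 7/11, 5/11).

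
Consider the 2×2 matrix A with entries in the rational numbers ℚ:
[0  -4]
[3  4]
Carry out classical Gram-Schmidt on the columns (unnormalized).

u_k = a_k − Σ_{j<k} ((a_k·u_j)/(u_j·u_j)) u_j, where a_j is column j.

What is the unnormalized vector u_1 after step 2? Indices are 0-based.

u_1 = (-4, 0)

Step 1: u_0 = a_0 = (0, 3).
Step 2: u_1 = a_1 − (4/3)·u_0 = (-4, 0).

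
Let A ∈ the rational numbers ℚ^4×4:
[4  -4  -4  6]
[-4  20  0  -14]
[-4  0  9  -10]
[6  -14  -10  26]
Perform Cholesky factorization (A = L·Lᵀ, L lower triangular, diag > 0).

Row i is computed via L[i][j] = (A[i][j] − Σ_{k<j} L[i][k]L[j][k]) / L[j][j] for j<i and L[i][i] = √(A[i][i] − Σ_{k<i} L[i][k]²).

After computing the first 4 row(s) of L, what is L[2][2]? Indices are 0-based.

Step 1: L[0][0] = √(4) = 2.
  L[1][0] = (-4) / L[0][0] = -2.
Step 2: L[1][1] = √(16) = 4.
  L[2][0] = (-4) / L[0][0] = -2.
  L[2][1] = (-4) / L[1][1] = -1.
Step 3: L[2][2] = √(4) = 2.
  L[3][0] = (6) / L[0][0] = 3.
  L[3][1] = (-8) / L[1][1] = -2.
  L[3][2] = (-6) / L[2][2] = -3.
Step 4: L[3][3] = √(4) = 2.

L[2][2] = 2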